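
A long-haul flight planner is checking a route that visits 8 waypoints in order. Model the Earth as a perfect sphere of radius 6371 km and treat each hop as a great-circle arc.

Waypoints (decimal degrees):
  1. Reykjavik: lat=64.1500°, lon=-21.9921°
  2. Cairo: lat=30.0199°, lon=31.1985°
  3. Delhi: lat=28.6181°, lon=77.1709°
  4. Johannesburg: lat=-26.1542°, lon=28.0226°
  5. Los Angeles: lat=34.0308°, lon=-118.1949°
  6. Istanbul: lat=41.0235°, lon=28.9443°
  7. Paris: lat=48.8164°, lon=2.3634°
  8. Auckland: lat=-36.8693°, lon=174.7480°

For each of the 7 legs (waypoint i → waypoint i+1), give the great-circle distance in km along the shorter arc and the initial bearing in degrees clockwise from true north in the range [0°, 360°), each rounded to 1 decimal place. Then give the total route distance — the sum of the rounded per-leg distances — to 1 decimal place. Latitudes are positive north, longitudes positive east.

Leg 1: φ1=1.1196287, φ2=0.5239461, Δφ=-0.5956826, Δλ=0.9283511 rad; a=sin²(Δφ/2)+cosφ1·cosφ2·sin²(Δλ/2)=0.1617818101; c=2·atan2(√a, √(1-a))=0.827883092; dist=6371·c=5274.443 ≈ 5274.4 km; running total=5274.4 km
Leg 1 bearing: y=sinΔλ·cosφ2=0.69322951, x=cosφ1·sinφ2-sinφ1·cosφ2·cosΔλ=-0.24873012; θ=atan2(y, x)=109.7379° ≈ 109.7°
Leg 2: φ1=0.5239461, φ2=0.4994801, Δφ=-0.0244660, Δλ=0.8023697 rad; a=sin²(Δφ/2)+cosφ1·cosφ2·sin²(Δλ/2)=0.1160588045; c=2·atan2(√a, √(1-a))=0.695267469; dist=6371·c=4429.549 ≈ 4429.5 km; running total=9703.9 km
Leg 2 bearing: y=sinΔλ·cosφ2=0.63116547, x=cosφ1·sinφ2-sinφ1·cosφ2·cosΔλ=0.10948417; θ=atan2(y, x)=80.1592° ≈ 80.2°
Leg 3: φ1=0.4994801, φ2=-0.4564769, Δφ=-0.9559570, Δλ=-0.8577997 rad; a=sin²(Δφ/2)+cosφ1·cosφ2·sin²(Δλ/2)=0.3478612041; c=2·atan2(√a, √(1-a))=1.261616357; dist=6371·c=8037.758 ≈ 8037.8 km; running total=17741.7 km
Leg 3 bearing: y=sinΔλ·cosφ2=-0.67895758, x=cosφ1·sinφ2-sinφ1·cosφ2·cosΔλ=-0.66815548; θ=atan2(y, x)=-134.5406° <0 so +360° → 225.4594° ≈ 225.5°
Leg 4: φ1=-0.4564769, φ2=0.5939495, Δφ=1.0504264, Δλ=-2.5519768 rad; a=sin²(Δφ/2)+cosφ1·cosφ2·sin²(Δλ/2)=0.9324820225; c=2·atan2(√a, √(1-a))=2.615875047; dist=6371·c=16665.740 ≈ 16665.7 km; running total=34407.4 km
Leg 4 bearing: y=sinΔλ·cosφ2=-0.46081231, x=cosφ1·sinφ2-sinφ1·cosφ2·cosΔλ=0.19871893; θ=atan2(y, x)=-66.6725° <0 so +360° → 293.3275° ≈ 293.3°
Leg 5: φ1=0.5939495, φ2=0.7159951, Δφ=0.1220456, Δλ=2.5680635 rad; a=sin²(Δφ/2)+cosφ1·cosφ2·sin²(Δλ/2)=0.5789304242; c=2·atan2(√a, √(1-a))=1.729320289; dist=6371·c=11017.500 ≈ 11017.5 km; running total=45424.9 km
Leg 5 bearing: y=sinΔλ·cosφ2=0.40935929, x=cosφ1·sinφ2-sinφ1·cosφ2·cosΔλ=0.89861278; θ=atan2(y, x)=24.4914° ≈ 24.5°
Leg 6: φ1=0.7159951, φ2=0.8520069, Δφ=0.1360118, Δλ=-0.4639242 rad; a=sin²(Δφ/2)+cosφ1·cosφ2·sin²(Δλ/2)=0.0308716119; c=2·atan2(√a, √(1-a))=0.353240055; dist=6371·c=2250.492 ≈ 2250.5 km; running total=47675.4 km
Leg 6 bearing: y=sinΔλ·cosφ2=-0.29464146, x=cosφ1·sinφ2-sinφ1·cosφ2·cosΔλ=0.18127502; θ=atan2(y, x)=-58.3985° <0 so +360° → 301.6015° ≈ 301.6°
Leg 7: φ1=0.8520069, φ2=-0.6434907, Δφ=-1.4954976, Δλ=3.0086788 rad; a=sin²(Δφ/2)+cosφ1·cosφ2·sin²(Δλ/2)=0.9868464460; c=2·atan2(√a, √(1-a))=2.911708909; dist=6371·c=18550.497 ≈ 18550.5 km; running total=66225.9 km
Leg 7 bearing: y=sinΔλ·cosφ2=0.10601907, x=cosφ1·sinφ2-sinφ1·cosφ2·cosΔλ=0.20169806; θ=atan2(y, x)=27.7279° ≈ 27.7°

Leg 1: dist=5274.4 km, bearing=109.7°
Leg 2: dist=4429.5 km, bearing=80.2°
Leg 3: dist=8037.8 km, bearing=225.5°
Leg 4: dist=16665.7 km, bearing=293.3°
Leg 5: dist=11017.5 km, bearing=24.5°
Leg 6: dist=2250.5 km, bearing=301.6°
Leg 7: dist=18550.5 km, bearing=27.7°
Total: 66225.9 km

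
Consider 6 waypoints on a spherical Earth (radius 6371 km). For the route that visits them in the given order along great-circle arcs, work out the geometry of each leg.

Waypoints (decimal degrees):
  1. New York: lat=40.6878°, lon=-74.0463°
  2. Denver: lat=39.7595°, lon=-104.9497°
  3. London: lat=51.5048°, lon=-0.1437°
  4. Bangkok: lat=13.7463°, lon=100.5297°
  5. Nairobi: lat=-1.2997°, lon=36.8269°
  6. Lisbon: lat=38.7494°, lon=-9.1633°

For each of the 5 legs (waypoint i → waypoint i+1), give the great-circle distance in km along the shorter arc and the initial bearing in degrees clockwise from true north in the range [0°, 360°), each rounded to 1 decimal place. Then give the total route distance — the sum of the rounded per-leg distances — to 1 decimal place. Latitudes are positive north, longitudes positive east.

Leg 1: dist=2612.2 km, bearing=277.9°
Leg 2: dist=7536.0 km, bearing=40.5°
Leg 3: dist=9535.7 km, bearing=73.2°
Leg 4: dist=7212.1 km, bearing=261.9°
Leg 5: dist=6467.3 km, bearing=318.7°
Total: 33363.3 km

Leg 1: φ1=0.7101361, φ2=0.6939342, Δφ=-0.0162019, Δλ=-0.5393661 rad; a=sin²(Δφ/2)+cosφ1·cosφ2·sin²(Δλ/2)=0.0414423220; c=2·atan2(√a, √(1-a))=0.410013714; dist=6371·c=2612.197 ≈ 2612.2 km; running total=2612.2 km
Leg 1 bearing: y=sinΔλ·cosφ2=-0.39481669, x=cosφ1·sinφ2-sinφ1·cosφ2·cosΔλ=0.05494732; θ=atan2(y, x)=-82.0769° <0 so +360° → 277.9231° ≈ 277.9°
Leg 2: φ1=0.6939342, φ2=0.8989283, Δφ=0.2049942, Δλ=1.8292098 rad; a=sin²(Δφ/2)+cosφ1·cosφ2·sin²(Δλ/2)=0.3108578323; c=2·atan2(√a, √(1-a))=1.182854125; dist=6371·c=7535.964 ≈ 7536.0 km; running total=10148.2 km
Leg 2 bearing: y=sinΔλ·cosφ2=0.60178167, x=cosφ1·sinφ2-sinφ1·cosφ2·cosΔλ=0.70339163; θ=atan2(y, x)=40.5484° ≈ 40.5°
Leg 3: φ1=0.8989283, φ2=0.2399182, Δφ=-0.6590101, Δλ=1.7570823 rad; a=sin²(Δφ/2)+cosφ1·cosφ2·sin²(Δλ/2)=0.4630018977; c=2·atan2(√a, √(1-a))=1.496732428; dist=6371·c=9535.682 ≈ 9535.7 km; running total=19683.9 km
Leg 3 bearing: y=sinΔλ·cosφ2=0.95455185, x=cosφ1·sinφ2-sinφ1·cosφ2·cosΔλ=0.28871322; θ=atan2(y, x)=73.1716° ≈ 73.2°
Leg 4: φ1=0.2399182, φ2=-0.0226840, Δφ=-0.2626022, Δλ=-1.1118236 rad; a=sin²(Δφ/2)+cosφ1·cosφ2·sin²(Δλ/2)=0.2875812874; c=2·atan2(√a, √(1-a))=1.132014036; dist=6371·c=7212.061 ≈ 7212.1 km; running total=26896.0 km
Leg 4 bearing: y=sinΔλ·cosφ2=-0.89627744, x=cosφ1·sinφ2-sinφ1·cosφ2·cosΔλ=-0.12727891; θ=atan2(y, x)=-98.0824° <0 so +360° → 261.9176° ≈ 261.9°
Leg 5: φ1=-0.0226840, φ2=0.6763046, Δφ=0.6989887, Δλ=-0.8026804 rad; a=sin²(Δφ/2)+cosφ1·cosφ2·sin²(Δλ/2)=0.2362413457; c=2·atan2(√a, √(1-a))=1.015120802; dist=6371·c=6467.335 ≈ 6467.3 km; running total=33363.3 km
Leg 5 bearing: y=sinΔλ·cosφ2=-0.56091399, x=cosφ1·sinφ2-sinφ1·cosφ2·cosΔλ=0.63804466; θ=atan2(y, x)=-41.3192° <0 so +360° → 318.6808° ≈ 318.7°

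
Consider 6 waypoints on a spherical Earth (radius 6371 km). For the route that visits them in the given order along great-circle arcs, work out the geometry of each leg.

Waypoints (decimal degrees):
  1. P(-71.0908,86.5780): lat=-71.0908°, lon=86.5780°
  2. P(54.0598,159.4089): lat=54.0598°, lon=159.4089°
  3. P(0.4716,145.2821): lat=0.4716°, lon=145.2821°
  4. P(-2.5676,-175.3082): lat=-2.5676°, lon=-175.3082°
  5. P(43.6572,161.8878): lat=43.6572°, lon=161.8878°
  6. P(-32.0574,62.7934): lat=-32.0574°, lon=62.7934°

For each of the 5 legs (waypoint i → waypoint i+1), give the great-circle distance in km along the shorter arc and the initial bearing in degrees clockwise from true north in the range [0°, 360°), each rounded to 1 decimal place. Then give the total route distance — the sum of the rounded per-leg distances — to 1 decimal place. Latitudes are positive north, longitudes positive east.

Leg 1: dist=15035.5 km, bearing=52.8°
Leg 2: dist=6098.1 km, bearing=197.4°
Leg 3: dist=4393.9 km, bearing=94.6°
Leg 4: dist=5621.5 km, bearing=338.7°
Leg 5: dist=13076.8 km, bearing=250.8°
Total: 44225.8 km

Leg 1: φ1=-1.2407685, φ2=0.9435215, Δφ=2.1842900, Δλ=1.2711390 rad; a=sin²(Δφ/2)+cosφ1·cosφ2·sin²(Δλ/2)=0.8548942693; c=2·atan2(√a, √(1-a))=2.359994296; dist=6371·c=15035.524 ≈ 15035.5 km; running total=15035.5 km
Leg 1 bearing: y=sinΔλ·cosφ2=0.56078513, x=cosφ1·sinφ2-sinφ1·cosφ2·cosΔλ=0.42628660; θ=atan2(y, x)=52.7593° ≈ 52.8°
Leg 2: φ1=0.9435215, φ2=0.0082310, Δφ=-0.9352905, Δλ=-0.2465592 rad; a=sin²(Δφ/2)+cosφ1·cosφ2·sin²(Δλ/2)=0.2120825191; c=2·atan2(√a, √(1-a))=0.957171268; dist=6371·c=6098.138 ≈ 6098.1 km; running total=21133.6 km
Leg 2 bearing: y=sinΔλ·cosφ2=-0.24406037, x=cosφ1·sinφ2-sinφ1·cosφ2·cosΔλ=-0.78028753; θ=atan2(y, x)=-162.6312° <0 so +360° → 197.3688° ≈ 197.4°
Leg 3: φ1=0.0082310, φ2=-0.0448131, Δφ=-0.0530440, Δλ=-5.5953563 rad; a=sin²(Δφ/2)+cosφ1·cosφ2·sin²(Δλ/2)=0.1142722187; c=2·atan2(√a, √(1-a))=0.689670735; dist=6371·c=4393.892 ≈ 4393.9 km; running total=25527.5 km
Leg 3 bearing: y=sinΔλ·cosφ2=0.63422396, x=cosφ1·sinφ2-sinφ1·cosφ2·cosΔλ=-0.05114957; θ=atan2(y, x)=94.6109° ≈ 94.6°
Leg 4: φ1=-0.0448131, φ2=0.7619619, Δφ=0.8067750, Δλ=5.8851804 rad; a=sin²(Δφ/2)+cosφ1·cosφ2·sin²(Δλ/2)=0.1823313923; c=2·atan2(√a, √(1-a))=0.882351210; dist=6371·c=5621.460 ≈ 5621.5 km; running total=31149.0 km
Leg 4 bearing: y=sinΔλ·cosφ2=-0.28040751, x=cosφ1·sinφ2-sinφ1·cosφ2·cosΔλ=0.71952641; θ=atan2(y, x)=-21.2914° <0 so +360° → 338.7086° ≈ 338.7°
Leg 5: φ1=0.7619619, φ2=-0.5595072, Δφ=-1.3214691, Δλ=-1.7295236 rad; a=sin²(Δφ/2)+cosφ1·cosφ2·sin²(Δλ/2)=0.7316647973; c=2·atan2(√a, √(1-a))=2.052545070; dist=6371·c=13076.765 ≈ 13076.8 km; running total=44225.8 km
Leg 5 bearing: y=sinΔλ·cosφ2=-0.83686287, x=cosφ1·sinφ2-sinφ1·cosφ2·cosΔλ=-0.29152395; θ=atan2(y, x)=-109.2060° <0 so +360° → 250.7940° ≈ 250.8°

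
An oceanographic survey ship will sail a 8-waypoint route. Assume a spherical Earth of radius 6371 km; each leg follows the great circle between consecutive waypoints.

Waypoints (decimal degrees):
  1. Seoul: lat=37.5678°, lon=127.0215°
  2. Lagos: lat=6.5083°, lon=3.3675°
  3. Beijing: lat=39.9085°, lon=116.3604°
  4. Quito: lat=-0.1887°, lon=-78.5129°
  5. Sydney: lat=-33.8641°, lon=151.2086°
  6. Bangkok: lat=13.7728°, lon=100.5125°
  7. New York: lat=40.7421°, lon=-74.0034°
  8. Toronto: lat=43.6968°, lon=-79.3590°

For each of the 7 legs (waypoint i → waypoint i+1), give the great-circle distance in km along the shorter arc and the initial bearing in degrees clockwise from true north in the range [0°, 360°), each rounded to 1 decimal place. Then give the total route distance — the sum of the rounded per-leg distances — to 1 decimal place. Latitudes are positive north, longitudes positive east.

Leg 1: dist=12403.8 km, bearing=297.2°
Leg 2: dist=11453.3 km, bearing=46.4°
Leg 3: dist=15348.1 km, bearing=22.6°
Leg 4: dist=13604.0 km, bearing=228.6°
Leg 5: dist=7536.6 km, bearing=305.7°
Leg 6: dist=13927.0 km, bearing=354.9°
Leg 7: dist=549.8 km, bearing=308.5°
Total: 74822.6 km

Leg 1: φ1=0.6556818, φ2=0.1135913, Δφ=-0.5420905, Δλ=-2.1581694 rad; a=sin²(Δφ/2)+cosφ1·cosφ2·sin²(Δλ/2)=0.6836597785; c=2·atan2(√a, √(1-a))=1.946921799; dist=6371·c=12403.839 ≈ 12403.8 km; running total=12403.8 km
Leg 1 bearing: y=sinΔλ·cosφ2=-0.82703487, x=cosφ1·sinφ2-sinφ1·cosφ2·cosΔλ=0.42554632; θ=atan2(y, x)=-62.7722° <0 so +360° → 297.2278° ≈ 297.2°
Leg 2: φ1=0.1135913, φ2=0.6965347, Δφ=0.5829435, Δλ=1.9720981 rad; a=sin²(Δφ/2)+cosφ1·cosφ2·sin²(Δλ/2)=0.6124901256; c=2·atan2(√a, √(1-a))=1.797719095; dist=6371·c=11453.268 ≈ 11453.3 km; running total=23857.1 km
Leg 2 bearing: y=sinΔλ·cosφ2=0.70612878, x=cosφ1·sinφ2-sinφ1·cosφ2·cosΔλ=0.67139112; θ=atan2(y, x)=46.4446° ≈ 46.4°
Leg 3: φ1=0.6965347, φ2=-0.0032934, Δφ=-0.6998282, Δλ=-3.4011807 rad; a=sin²(Δφ/2)+cosφ1·cosφ2·sin²(Δλ/2)=0.8717394197; c=2·atan2(√a, √(1-a))=2.409053682; dist=6371·c=15348.081 ≈ 15348.1 km; running total=39205.2 km
Leg 3 bearing: y=sinΔλ·cosφ2=0.25668104, x=cosφ1·sinφ2-sinφ1·cosφ2·cosΔλ=0.61753871; θ=atan2(y, x)=22.5703° ≈ 22.6°
Leg 4: φ1=-0.0032934, φ2=-0.5910400, Δφ=-0.5877466, Δλ=4.0093965 rad; a=sin²(Δφ/2)+cosφ1·cosφ2·sin²(Δλ/2)=0.7674968098; c=2·atan2(√a, √(1-a))=2.135296522; dist=6371·c=13603.974 ≈ 13604.0 km; running total=52809.2 km
Leg 4 bearing: y=sinΔλ·cosφ2=-0.63349198, x=cosφ1·sinφ2-sinφ1·cosφ2·cosΔλ=-0.55898993; θ=atan2(y, x)=-131.4250° <0 so +360° → 228.5750° ≈ 228.6°
Leg 5: φ1=-0.5910400, φ2=0.2403807, Δφ=0.8314208, Δλ=-0.8848139 rad; a=sin²(Δφ/2)+cosφ1·cosφ2·sin²(Δλ/2)=0.3109021252; c=2·atan2(√a, √(1-a))=1.182949820; dist=6371·c=7536.573 ≈ 7536.6 km; running total=60345.8 km
Leg 5 bearing: y=sinΔλ·cosφ2=-0.75154842, x=cosφ1·sinφ2-sinφ1·cosφ2·cosΔλ=0.54050249; θ=atan2(y, x)=-54.2769° <0 so +360° → 305.7231° ≈ 305.7°
Leg 6: φ1=0.2403807, φ2=0.7110838, Δφ=0.4707031, Δλ=-3.0458771 rad; a=sin²(Δφ/2)+cosφ1·cosφ2·sin²(Δλ/2)=0.7885614825; c=2·atan2(√a, √(1-a))=2.185997673; dist=6371·c=13926.991 ≈ 13927.0 km; running total=74272.8 km
Leg 6 bearing: y=sinΔλ·cosφ2=-0.07240872, x=cosφ1·sinφ2-sinφ1·cosφ2·cosΔλ=0.81344088; θ=atan2(y, x)=-5.0868° <0 so +360° → 354.9132° ≈ 354.9°
Leg 7: φ1=0.7110838, φ2=0.7626530, Δφ=0.0515692, Δλ=-0.0934729 rad; a=sin²(Δφ/2)+cosφ1·cosφ2·sin²(Δλ/2)=0.0018603602; c=2·atan2(√a, √(1-a))=0.086290556; dist=6371·c=549.757 ≈ 549.8 km; running total=74822.6 km
Leg 7 bearing: y=sinΔλ·cosφ2=-0.06748304, x=cosφ1·sinφ2-sinφ1·cosφ2·cosΔλ=0.05360631; θ=atan2(y, x)=-51.5375° <0 so +360° → 308.4625° ≈ 308.5°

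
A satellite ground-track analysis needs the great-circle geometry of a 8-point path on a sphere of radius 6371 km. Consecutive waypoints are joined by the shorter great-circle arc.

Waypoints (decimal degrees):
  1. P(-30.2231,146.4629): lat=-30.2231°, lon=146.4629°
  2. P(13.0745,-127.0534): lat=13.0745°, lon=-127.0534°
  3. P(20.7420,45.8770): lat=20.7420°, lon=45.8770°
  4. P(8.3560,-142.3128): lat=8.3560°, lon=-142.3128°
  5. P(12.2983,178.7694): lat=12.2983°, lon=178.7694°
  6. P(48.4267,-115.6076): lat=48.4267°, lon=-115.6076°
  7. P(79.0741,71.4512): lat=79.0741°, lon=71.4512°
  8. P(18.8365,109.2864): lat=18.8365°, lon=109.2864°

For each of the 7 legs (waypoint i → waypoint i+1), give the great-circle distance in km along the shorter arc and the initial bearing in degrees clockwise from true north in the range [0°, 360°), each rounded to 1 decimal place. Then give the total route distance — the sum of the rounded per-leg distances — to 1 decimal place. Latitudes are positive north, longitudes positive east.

Leg 1: φ1=-0.5274926, φ2=0.2281931, Δφ=0.7556857, Δλ=-4.7737600 rad; a=sin²(Δφ/2)+cosφ1·cosφ2·sin²(Δλ/2)=0.5311245099; c=2·atan2(√a, √(1-a))=1.633085619; dist=6371·c=10404.388 ≈ 10404.4 km; running total=10404.4 km
Leg 1 bearing: y=sinΔλ·cosφ2=0.97224294, x=cosφ1·sinφ2-sinφ1·cosφ2·cosΔλ=0.22554097; θ=atan2(y, x)=76.9395° ≈ 76.9°
Leg 2: φ1=0.2281931, φ2=0.3620162, Δφ=0.1338231, Δλ=3.0182049 rad; a=sin²(Δφ/2)+cosφ1·cosφ2·sin²(Δλ/2)=0.9119493444; c=2·atan2(√a, √(1-a))=2.539052524; dist=6371·c=16176.304 ≈ 16176.3 km; running total=26580.7 km
Leg 2 bearing: y=sinΔλ·cosφ2=0.11509780, x=cosφ1·sinφ2-sinφ1·cosφ2·cosΔλ=0.55492652; θ=atan2(y, x)=11.7176° ≈ 11.7°
Leg 3: φ1=0.3620162, φ2=0.1458397, Δφ=-0.2161765, Δλ=-3.2845316 rad; a=sin²(Δφ/2)+cosφ1·cosφ2·sin²(Δλ/2)=0.9321765321; c=2·atan2(√a, √(1-a))=2.614658825; dist=6371·c=16657.991 ≈ 16658.0 km; running total=43238.7 km
Leg 3 bearing: y=sinΔλ·cosφ2=0.14094048, x=cosφ1·sinφ2-sinφ1·cosφ2·cosΔλ=0.48273135; θ=atan2(y, x)=16.2759° ≈ 16.3°
Leg 4: φ1=0.1458397, φ2=0.2146458, Δφ=0.0688061, Δλ=5.6039416 rad; a=sin²(Δφ/2)+cosφ1·cosφ2·sin²(Δλ/2)=0.1084613425; c=2·atan2(√a, √(1-a))=0.671197755; dist=6371·c=4276.201 ≈ 4276.2 km; running total=47514.9 km
Leg 4 bearing: y=sinΔλ·cosφ2=-0.61378869, x=cosφ1·sinφ2-sinφ1·cosφ2·cosΔλ=0.10026644; θ=atan2(y, x)=-80.7223° <0 so +360° → 279.2777° ≈ 279.3°
Leg 5: φ1=0.2146458, φ2=0.8452054, Δφ=0.6305595, Δλ=-5.1378479 rad; a=sin²(Δφ/2)+cosφ1·cosφ2·sin²(Δλ/2)=0.2865264692; c=2·atan2(√a, √(1-a))=1.129682363; dist=6371·c=7197.206 ≈ 7197.2 km; running total=54712.1 km
Leg 5 bearing: y=sinΔλ·cosφ2=0.60441933, x=cosφ1·sinφ2-sinφ1·cosφ2·cosΔλ=0.67260202; θ=atan2(y, x)=41.9438° ≈ 41.9°
Leg 6: φ1=0.8452054, φ2=1.3801034, Δφ=0.5348980, Δλ=3.2647920 rad; a=sin²(Δφ/2)+cosφ1·cosφ2·sin²(Δλ/2)=0.1951370984; c=2·atan2(√a, √(1-a))=0.915081723; dist=6371·c=5829.986 ≈ 5830.0 km; running total=60542.1 km
Leg 6 bearing: y=sinΔλ·cosφ2=-0.02329208, x=cosφ1·sinφ2-sinφ1·cosφ2·cosΔλ=0.79227011; θ=atan2(y, x)=-1.6840° <0 so +360° → 358.3160° ≈ 358.3°
Leg 7: φ1=1.3801034, φ2=0.3287589, Δφ=-1.0513445, Δλ=0.6603488 rad; a=sin²(Δφ/2)+cosφ1·cosφ2·sin²(Δλ/2)=0.2706534605; c=2·atan2(√a, √(1-a))=1.094272460; dist=6371·c=6971.610 ≈ 6971.6 km; running total=67513.7 km
Leg 7 bearing: y=sinΔλ·cosφ2=0.58054139, x=cosφ1·sinφ2-sinφ1·cosφ2·cosΔλ=-0.67273498; θ=atan2(y, x)=139.2072° ≈ 139.2°

Leg 1: dist=10404.4 km, bearing=76.9°
Leg 2: dist=16176.3 km, bearing=11.7°
Leg 3: dist=16658.0 km, bearing=16.3°
Leg 4: dist=4276.2 km, bearing=279.3°
Leg 5: dist=7197.2 km, bearing=41.9°
Leg 6: dist=5830.0 km, bearing=358.3°
Leg 7: dist=6971.6 km, bearing=139.2°
Total: 67513.7 km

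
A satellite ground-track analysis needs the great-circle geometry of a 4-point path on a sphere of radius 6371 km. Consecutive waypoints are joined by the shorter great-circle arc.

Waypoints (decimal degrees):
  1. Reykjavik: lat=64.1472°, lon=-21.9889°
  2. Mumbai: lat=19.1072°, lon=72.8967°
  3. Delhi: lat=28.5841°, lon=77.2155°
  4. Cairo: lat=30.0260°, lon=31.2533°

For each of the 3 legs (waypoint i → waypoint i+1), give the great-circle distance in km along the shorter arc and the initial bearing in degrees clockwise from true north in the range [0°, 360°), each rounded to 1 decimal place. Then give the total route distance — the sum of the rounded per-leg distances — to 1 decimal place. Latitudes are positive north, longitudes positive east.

Leg 1: φ1=1.1195798, φ2=0.3334836, Δφ=-0.7860963, Δλ=1.6560661 rad; a=sin²(Δφ/2)+cosφ1·cosφ2·sin²(Δλ/2)=0.3702579238; c=2·atan2(√a, √(1-a))=1.308308306; dist=6371·c=8335.232 ≈ 8335.2 km; running total=8335.2 km
Leg 1 bearing: y=sinΔλ·cosφ2=0.94147468, x=cosφ1·sinφ2-sinφ1·cosφ2·cosΔλ=0.21515900; θ=atan2(y, x)=77.1270° ≈ 77.1°
Leg 2: φ1=0.3334836, φ2=0.4988867, Δφ=0.1654031, Δλ=0.0753773 rad; a=sin²(Δφ/2)+cosφ1·cosφ2·sin²(Δλ/2)=0.0080019985; c=2·atan2(√a, √(1-a))=0.179147247; dist=6371·c=1141.347 ≈ 1141.3 km; running total=9476.5 km
Leg 2 bearing: y=sinΔλ·cosφ2=0.06612732, x=cosφ1·sinφ2-sinφ1·cosφ2·cosΔλ=0.16546614; θ=atan2(y, x)=21.7838° ≈ 21.8°
Leg 3: φ1=0.4988867, φ2=0.5240526, Δφ=0.0251659, Δλ=-0.8021917 rad; a=sin²(Δφ/2)+cosφ1·cosφ2·sin²(Δλ/2)=0.1160492100; c=2·atan2(√a, √(1-a))=0.695237514; dist=6371·c=4429.358 ≈ 4429.4 km; running total=13905.9 km
Leg 3 bearing: y=sinΔλ·cosφ2=-0.62240634, x=cosφ1·sinφ2-sinφ1·cosφ2·cosΔλ=0.15145134; θ=atan2(y, x)=-76.3239° <0 so +360° → 283.6761° ≈ 283.7°

Leg 1: dist=8335.2 km, bearing=77.1°
Leg 2: dist=1141.3 km, bearing=21.8°
Leg 3: dist=4429.4 km, bearing=283.7°
Total: 13905.9 km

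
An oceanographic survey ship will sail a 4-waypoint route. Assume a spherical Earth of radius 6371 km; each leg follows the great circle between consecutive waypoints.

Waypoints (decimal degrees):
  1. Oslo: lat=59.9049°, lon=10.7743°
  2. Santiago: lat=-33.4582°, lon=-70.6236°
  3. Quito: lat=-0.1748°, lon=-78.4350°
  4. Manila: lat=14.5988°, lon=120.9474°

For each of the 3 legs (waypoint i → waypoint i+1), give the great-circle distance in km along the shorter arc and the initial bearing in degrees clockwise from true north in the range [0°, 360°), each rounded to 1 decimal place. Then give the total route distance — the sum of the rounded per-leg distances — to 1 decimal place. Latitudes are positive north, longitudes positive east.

Leg 1: dist=12730.0 km, bearing=245.0°
Leg 2: dist=3789.9 km, bearing=346.0°
Leg 3: dist=17347.8 km, bearing=307.8°
Total: 33867.7 km

Leg 1: φ1=1.0455377, φ2=-0.5839558, Δφ=-1.6294935, Δλ=-1.4206614 rad; a=sin²(Δφ/2)+cosφ1·cosφ2·sin²(Δλ/2)=0.7072170338; c=2·atan2(√a, √(1-a))=1.998117192; dist=6371·c=12730.005 ≈ 12730.0 km; running total=12730.0 km
Leg 1 bearing: y=sinΔλ·cosφ2=-0.82490327, x=cosφ1·sinφ2-sinφ1·cosφ2·cosΔλ=-0.38442034; θ=atan2(y, x)=-114.9864° <0 so +360° → 245.0136° ≈ 245.0°
Leg 2: φ1=-0.5839558, φ2=-0.0030508, Δφ=0.5809049, Δλ=-0.1363346 rad; a=sin²(Δφ/2)+cosφ1·cosφ2·sin²(Δλ/2)=0.0858875425; c=2·atan2(√a, √(1-a))=0.594863653; dist=6371·c=3789.876 ≈ 3789.9 km; running total=16519.9 km
Leg 2 bearing: y=sinΔλ·cosφ2=-0.13591206, x=cosφ1·sinφ2-sinφ1·cosφ2·cosΔλ=0.54366479; θ=atan2(y, x)=-14.0358° <0 so +360° → 345.9642° ≈ 346.0°
Leg 3: φ1=-0.0030508, φ2=0.2547971, Δφ=0.2578480, Δλ=3.4798794 rad; a=sin²(Δφ/2)+cosφ1·cosφ2·sin²(Δλ/2)=0.9568168007; c=2·atan2(√a, √(1-a))=2.722930396; dist=6371·c=17347.790 ≈ 17347.8 km; running total=33867.7 km
Leg 3 bearing: y=sinΔλ·cosφ2=-0.32115673, x=cosφ1·sinφ2-sinφ1·cosφ2·cosΔλ=0.24926291; θ=atan2(y, x)=-52.1835° <0 so +360° → 307.8165° ≈ 307.8°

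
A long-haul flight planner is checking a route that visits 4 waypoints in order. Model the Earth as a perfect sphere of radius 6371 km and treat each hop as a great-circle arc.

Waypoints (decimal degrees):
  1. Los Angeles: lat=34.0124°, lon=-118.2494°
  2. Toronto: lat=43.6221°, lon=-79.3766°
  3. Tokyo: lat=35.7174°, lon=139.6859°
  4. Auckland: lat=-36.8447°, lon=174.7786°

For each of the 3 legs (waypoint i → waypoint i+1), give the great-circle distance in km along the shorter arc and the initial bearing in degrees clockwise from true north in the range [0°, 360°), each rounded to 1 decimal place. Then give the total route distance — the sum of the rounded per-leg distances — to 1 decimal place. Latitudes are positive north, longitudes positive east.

Leg 1: φ1=0.5936284, φ2=0.7613493, Δφ=0.1677209, Δλ=0.6784583 rad; a=sin²(Δφ/2)+cosφ1·cosφ2·sin²(Δλ/2)=0.0734601194; c=2·atan2(√a, √(1-a))=0.548936800; dist=6371·c=3497.276 ≈ 3497.3 km; running total=3497.3 km
Leg 1 bearing: y=sinΔλ·cosφ2=0.45431860, x=cosφ1·sinφ2-sinφ1·cosφ2·cosΔλ=0.25661163; θ=atan2(y, x)=60.5410° ≈ 60.5°
Leg 2: φ1=0.7613493, φ2=0.6233862, Δφ=-0.1379630, Δλ=3.8233619 rad; a=sin²(Δφ/2)+cosφ1·cosφ2·sin²(Δλ/2)=0.5268021778; c=2·atan2(√a, √(1-a))=1.624426387; dist=6371·c=10349.221 ≈ 10349.2 km; running total=13846.5 km
Leg 2 bearing: y=sinΔλ·cosφ2=-0.51163715, x=cosφ1·sinφ2-sinφ1·cosφ2·cosΔλ=0.85752784; θ=atan2(y, x)=-30.8221° <0 so +360° → 329.1779° ≈ 329.2°
Leg 3: φ1=0.6233862, φ2=-0.6430613, Δφ=-1.2664476, Δλ=0.6124832 rad; a=sin²(Δφ/2)+cosφ1·cosφ2·sin²(Δλ/2)=0.4092178613; c=2·atan2(√a, √(1-a))=1.388219392; dist=6371·c=8844.346 ≈ 8844.3 km; running total=22690.8 km
Leg 3 bearing: y=sinΔλ·cosφ2=0.46007246, x=cosφ1·sinφ2-sinφ1·cosφ2·cosΔλ=-0.86911895; θ=atan2(y, x)=152.1053° ≈ 152.1°

Leg 1: dist=3497.3 km, bearing=60.5°
Leg 2: dist=10349.2 km, bearing=329.2°
Leg 3: dist=8844.3 km, bearing=152.1°
Total: 22690.8 km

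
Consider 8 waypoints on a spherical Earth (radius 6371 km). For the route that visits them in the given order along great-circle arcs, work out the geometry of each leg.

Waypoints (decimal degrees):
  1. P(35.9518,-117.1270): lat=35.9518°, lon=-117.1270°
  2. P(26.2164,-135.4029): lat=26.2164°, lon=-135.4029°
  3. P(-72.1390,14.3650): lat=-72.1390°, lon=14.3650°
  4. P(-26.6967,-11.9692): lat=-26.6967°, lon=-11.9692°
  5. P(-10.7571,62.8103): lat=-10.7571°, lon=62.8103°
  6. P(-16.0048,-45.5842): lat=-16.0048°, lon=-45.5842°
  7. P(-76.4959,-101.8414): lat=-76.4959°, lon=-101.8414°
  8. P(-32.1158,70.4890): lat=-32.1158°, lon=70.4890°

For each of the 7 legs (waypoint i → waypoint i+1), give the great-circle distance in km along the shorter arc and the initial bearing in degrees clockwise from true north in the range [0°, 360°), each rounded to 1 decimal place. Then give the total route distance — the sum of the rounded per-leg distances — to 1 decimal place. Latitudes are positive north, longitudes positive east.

Leg 1: dist=2044.2 km, bearing=243.1°
Leg 2: dist=14584.7 km, bearing=168.2°
Leg 3: dist=5302.5 km, bearing=327.6°
Leg 4: dist=7970.7 km, bearing=93.1°
Leg 5: dist=11594.6 km, bearing=250.2°
Leg 6: dist=7435.9 km, bearing=192.2°
Leg 7: dist=7926.1 km, bearing=173.1°
Total: 56858.7 km

Leg 1: φ1=0.6274773, φ2=0.4575625, Δφ=-0.1699148, Δλ=-0.3189746 rad; a=sin²(Δφ/2)+cosφ1·cosφ2·sin²(Δλ/2)=0.0255170610; c=2·atan2(√a, √(1-a))=0.320855757; dist=6371·c=2044.172 ≈ 2044.2 km; running total=2044.2 km
Leg 1 bearing: y=sinΔλ·cosφ2=-0.28133437, x=cosφ1·sinφ2-sinφ1·cosφ2·cosΔλ=-0.14252977; θ=atan2(y, x)=-116.8677° <0 so +360° → 243.1323° ≈ 243.1°
Leg 2: φ1=0.4575625, φ2=-1.2590631, Δφ=-1.7166256, Δλ=2.6139430 rad; a=sin²(Δφ/2)+cosφ1·cosφ2·sin²(Δλ/2)=0.8291029938; c=2·atan2(√a, √(1-a))=2.289229598; dist=6371·c=14584.682 ≈ 14584.7 km; running total=16628.9 km
Leg 2 bearing: y=sinΔλ·cosφ2=0.15442914, x=cosφ1·sinφ2-sinφ1·cosφ2·cosΔλ=-0.73682869; θ=atan2(y, x)=168.1629° ≈ 168.2°
Leg 3: φ1=-1.2590631, φ2=-0.4659453, Δφ=0.7931178, Δλ=-0.4596185 rad; a=sin²(Δφ/2)+cosφ1·cosφ2·sin²(Δλ/2)=0.1634046829; c=2·atan2(√a, √(1-a))=0.832281203; dist=6371·c=5302.464 ≈ 5302.5 km; running total=21931.4 km
Leg 3 bearing: y=sinΔλ·cosφ2=-0.39631659, x=cosφ1·sinφ2-sinφ1·cosφ2·cosΔλ=0.62429763; θ=atan2(y, x)=-32.4082° <0 so +360° → 327.5918° ≈ 327.6°
Leg 4: φ1=-0.4659453, φ2=-0.1877468, Δφ=0.2781985, Δλ=1.3051485 rad; a=sin²(Δφ/2)+cosφ1·cosφ2·sin²(Δλ/2)=0.3428601002; c=2·atan2(√a, √(1-a))=1.251098408; dist=6371·c=7970.748 ≈ 7970.7 km; running total=29902.1 km
Leg 4 bearing: y=sinΔλ·cosφ2=0.94796630, x=cosφ1·sinφ2-sinφ1·cosφ2·cosΔλ=-0.05087330; θ=atan2(y, x)=93.0719° ≈ 93.1°
Leg 5: φ1=-0.1877468, φ2=-0.2793365, Δφ=-0.0915896, Δλ=-1.8918409 rad; a=sin²(Δφ/2)+cosφ1·cosφ2·sin²(Δλ/2)=0.6232673153; c=2·atan2(√a, √(1-a))=1.819899208; dist=6371·c=11594.578 ≈ 11594.6 km; running total=41496.7 km
Leg 5 bearing: y=sinΔλ·cosφ2=-0.91212537, x=cosφ1·sinφ2-sinφ1·cosφ2·cosΔλ=-0.32748738; θ=atan2(y, x)=-109.7501° <0 so +360° → 250.2499° ≈ 250.2°
Leg 6: φ1=-0.2793365, φ2=-1.3351053, Δφ=-1.0557689, Δλ=-0.9818734 rad; a=sin²(Δφ/2)+cosφ1·cosφ2·sin²(Δλ/2)=0.3036114999; c=2·atan2(√a, √(1-a))=1.167146994; dist=6371·c=7435.893 ≈ 7435.9 km; running total=48932.6 km
Leg 6 bearing: y=sinΔλ·cosφ2=-0.19417688, x=cosφ1·sinφ2-sinφ1·cosφ2·cosΔλ=-0.89890020; θ=atan2(y, x)=-167.8105° <0 so +360° → 192.1895° ≈ 192.2°
Leg 7: φ1=-1.3351053, φ2=-0.5605265, Δφ=0.7745789, Δλ=3.0077329 rad; a=sin²(Δφ/2)+cosφ1·cosφ2·sin²(Δλ/2)=0.3395389185; c=2·atan2(√a, √(1-a))=1.244093336; dist=6371·c=7926.119 ≈ 7926.1 km; running total=56858.7 km
Leg 7 bearing: y=sinΔλ·cosφ2=0.11303764, x=cosφ1·sinφ2-sinφ1·cosφ2·cosΔλ=-0.94033582; θ=atan2(y, x)=173.1454° ≈ 173.1°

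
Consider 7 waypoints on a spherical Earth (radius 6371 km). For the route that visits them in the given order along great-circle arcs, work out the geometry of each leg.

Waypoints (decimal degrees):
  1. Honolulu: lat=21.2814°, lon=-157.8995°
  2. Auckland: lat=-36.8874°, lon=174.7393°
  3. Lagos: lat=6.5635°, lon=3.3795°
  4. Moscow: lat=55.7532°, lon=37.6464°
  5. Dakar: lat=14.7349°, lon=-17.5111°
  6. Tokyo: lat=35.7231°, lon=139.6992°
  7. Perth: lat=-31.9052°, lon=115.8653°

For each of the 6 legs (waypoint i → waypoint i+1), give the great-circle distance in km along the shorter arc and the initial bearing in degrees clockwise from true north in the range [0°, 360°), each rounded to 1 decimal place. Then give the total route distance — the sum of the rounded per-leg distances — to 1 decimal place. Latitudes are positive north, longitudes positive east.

Leg 1: φ1=0.3714305, φ2=-0.6438066, Δφ=-1.0152371, Δλ=5.8056423 rad; a=sin²(Δφ/2)+cosφ1·cosφ2·sin²(Δλ/2)=0.2779789625; c=2·atan2(√a, √(1-a))=1.110691455; dist=6371·c=7076.215 ≈ 7076.2 km; running total=7076.2 km
Leg 1 bearing: y=sinΔλ·cosφ2=-0.36759451, x=cosφ1·sinφ2-sinφ1·cosφ2·cosΔλ=-0.81712968; θ=atan2(y, x)=-155.7789° <0 so +360° → 204.2211° ≈ 204.2°
Leg 2: φ1=-0.6438066, φ2=0.1145547, Δφ=0.7583613, Δλ=-2.9907927 rad; a=sin²(Δφ/2)+cosφ1·cosφ2·sin²(Δλ/2)=0.9270837845; c=2·atan2(√a, √(1-a))=2.594744220; dist=6371·c=16531.115 ≈ 16531.1 km; running total=23607.3 km
Leg 2 bearing: y=sinΔλ·cosφ2=-0.14924441, x=cosφ1·sinφ2-sinφ1·cosφ2·cosΔλ=-0.49812034; θ=atan2(y, x)=-163.3210° <0 so +360° → 196.6790° ≈ 196.7°
Leg 3: φ1=0.1145547, φ2=0.9730769, Δφ=0.8585222, Δλ=0.5980702 rad; a=sin²(Δφ/2)+cosφ1·cosφ2·sin²(Δλ/2)=0.2217423377; c=2·atan2(√a, √(1-a))=0.980610620; dist=6371·c=6247.470 ≈ 6247.5 km; running total=29854.8 km
Leg 3 bearing: y=sinΔλ·cosφ2=0.31686060, x=cosφ1·sinφ2-sinφ1·cosφ2·cosΔλ=0.76804300; θ=atan2(y, x)=22.4189° ≈ 22.4°
Leg 4: φ1=0.9730769, φ2=0.2571725, Δφ=-0.7159044, Δλ=-0.9626800 rad; a=sin²(Δφ/2)+cosφ1·cosφ2·sin²(Δλ/2)=0.2394041442; c=2·atan2(√a, √(1-a))=1.022549608; dist=6371·c=6514.664 ≈ 6514.7 km; running total=36369.5 km
Leg 4 bearing: y=sinΔλ·cosφ2=-0.79373445, x=cosφ1·sinφ2-sinφ1·cosφ2·cosΔλ=-0.31359979; θ=atan2(y, x)=-111.5587° <0 so +360° → 248.4413° ≈ 248.4°
Leg 5: φ1=0.2571725, φ2=0.6234857, Δφ=0.3663132, Δλ=2.7438374 rad; a=sin²(Δφ/2)+cosφ1·cosφ2·sin²(Δλ/2)=0.7876746499; c=2·atan2(√a, √(1-a))=2.183827476; dist=6371·c=13913.165 ≈ 13913.2 km; running total=50282.7 km
Leg 5 bearing: y=sinΔλ·cosφ2=0.31446928, x=cosφ1·sinφ2-sinφ1·cosφ2·cosΔλ=0.75503792; θ=atan2(y, x)=22.6115° ≈ 22.6°
Leg 6: φ1=0.6234857, φ2=-0.5568508, Δφ=-1.1803365, Δλ=-0.4159800 rad; a=sin²(Δφ/2)+cosφ1·cosφ2·sin²(Δλ/2)=0.3390802768; c=2·atan2(√a, √(1-a))=1.243124664; dist=6371·c=7919.947 ≈ 7919.9 km; running total=58202.6 km
Leg 6 bearing: y=sinΔλ·cosφ2=-0.34303868, x=cosφ1·sinφ2-sinφ1·cosφ2·cosΔλ=-0.88246464; θ=atan2(y, x)=-158.7575° <0 so +360° → 201.2425° ≈ 201.2°

Leg 1: dist=7076.2 km, bearing=204.2°
Leg 2: dist=16531.1 km, bearing=196.7°
Leg 3: dist=6247.5 km, bearing=22.4°
Leg 4: dist=6514.7 km, bearing=248.4°
Leg 5: dist=13913.2 km, bearing=22.6°
Leg 6: dist=7919.9 km, bearing=201.2°
Total: 58202.6 km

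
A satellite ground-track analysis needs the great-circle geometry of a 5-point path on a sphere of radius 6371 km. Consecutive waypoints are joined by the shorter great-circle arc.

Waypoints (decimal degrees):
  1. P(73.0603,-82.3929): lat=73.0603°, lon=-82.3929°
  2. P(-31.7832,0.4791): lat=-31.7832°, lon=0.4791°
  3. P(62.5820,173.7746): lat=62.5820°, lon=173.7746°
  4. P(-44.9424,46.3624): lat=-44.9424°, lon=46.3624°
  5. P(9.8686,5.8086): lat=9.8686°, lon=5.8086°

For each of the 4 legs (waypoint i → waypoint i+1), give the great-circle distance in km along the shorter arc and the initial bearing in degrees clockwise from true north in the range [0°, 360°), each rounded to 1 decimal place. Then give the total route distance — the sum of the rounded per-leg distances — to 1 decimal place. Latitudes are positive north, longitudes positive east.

Leg 1: φ1=1.2751428, φ2=-0.5547215, Δφ=-1.8298643, Δλ=1.4463893 rad; a=sin²(Δφ/2)+cosφ1·cosφ2·sin²(Δλ/2)=0.7365604014; c=2·atan2(√a, √(1-a))=2.063626100; dist=6371·c=13147.362 ≈ 13147.4 km; running total=13147.4 km
Leg 1 bearing: y=sinΔλ·cosφ2=0.84347751, x=cosφ1·sinφ2-sinφ1·cosφ2·cosΔλ=-0.25436667; θ=atan2(y, x)=106.7817° ≈ 106.8°
Leg 2: φ1=-0.5547215, φ2=1.0922620, Δφ=1.6469834, Δλ=3.0245771 rad; a=sin²(Δφ/2)+cosφ1·cosφ2·sin²(Δλ/2)=0.9281469150; c=2·atan2(√a, √(1-a))=2.598847037; dist=6371·c=16557.254 ≈ 16557.3 km; running total=29704.7 km
Leg 2 bearing: y=sinΔλ·cosφ2=0.05376031, x=cosφ1·sinφ2-sinφ1·cosφ2·cosΔλ=0.51368347; θ=atan2(y, x)=5.9746° ≈ 6.0°
Leg 3: φ1=1.0922620, φ2=-0.7843929, Δφ=-1.8766548, Δλ=-2.2237624 rad; a=sin²(Δφ/2)+cosφ1·cosφ2·sin²(Δλ/2)=0.9125333609; c=2·atan2(√a, √(1-a))=2.541116601; dist=6371·c=16189.454 ≈ 16189.5 km; running total=45894.2 km
Leg 3 bearing: y=sinΔλ·cosφ2=-0.56220885, x=cosφ1·sinφ2-sinφ1·cosφ2·cosΔλ=0.05644571; θ=atan2(y, x)=-84.2667° <0 so +360° → 275.7333° ≈ 275.7°
Leg 4: φ1=-0.7843929, φ2=0.1722396, Δφ=0.9566324, Δλ=-0.7077973 rad; a=sin²(Δφ/2)+cosφ1·cosφ2·sin²(Δλ/2)=0.2956147634; c=2·atan2(√a, √(1-a))=1.149689896; dist=6371·c=7324.674 ≈ 7324.7 km; running total=53218.9 km
Leg 4 bearing: y=sinΔλ·cosφ2=-0.64054159, x=cosφ1·sinφ2-sinφ1·cosφ2·cosΔλ=0.65008705; θ=atan2(y, x)=-44.5762° <0 so +360° → 315.4238° ≈ 315.4°

Leg 1: dist=13147.4 km, bearing=106.8°
Leg 2: dist=16557.3 km, bearing=6.0°
Leg 3: dist=16189.5 km, bearing=275.7°
Leg 4: dist=7324.7 km, bearing=315.4°
Total: 53218.9 km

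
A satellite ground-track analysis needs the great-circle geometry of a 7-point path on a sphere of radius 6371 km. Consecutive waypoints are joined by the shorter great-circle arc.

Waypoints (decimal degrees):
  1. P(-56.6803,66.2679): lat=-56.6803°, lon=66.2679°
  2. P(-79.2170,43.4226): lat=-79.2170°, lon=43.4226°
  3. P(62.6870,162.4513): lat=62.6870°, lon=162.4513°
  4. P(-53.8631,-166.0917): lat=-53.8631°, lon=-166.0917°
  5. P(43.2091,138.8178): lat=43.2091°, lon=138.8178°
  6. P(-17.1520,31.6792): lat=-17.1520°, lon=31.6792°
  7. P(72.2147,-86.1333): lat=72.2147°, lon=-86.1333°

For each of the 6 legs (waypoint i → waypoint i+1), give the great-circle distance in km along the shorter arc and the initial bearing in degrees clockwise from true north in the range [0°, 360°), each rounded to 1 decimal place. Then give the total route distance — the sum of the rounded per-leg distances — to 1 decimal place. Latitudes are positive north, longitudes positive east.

Leg 1: φ1=-0.9892579, φ2=-1.3825975, Δφ=-0.3933396, Δλ=-0.3987257 rad; a=sin²(Δφ/2)+cosφ1·cosφ2·sin²(Δλ/2)=0.0422137241; c=2·atan2(√a, √(1-a))=0.413866988; dist=6371·c=2636.747 ≈ 2636.7 km; running total=2636.7 km
Leg 1 bearing: y=sinΔλ·cosφ2=-0.07263657, x=cosφ1·sinφ2-sinφ1·cosφ2·cosΔλ=-0.39553866; θ=atan2(y, x)=-169.5942° <0 so +360° → 190.4058° ≈ 190.4°
Leg 2: φ1=-1.3825975, φ2=1.0940945, Δφ=2.4766920, Δλ=2.0774427 rad; a=sin²(Δφ/2)+cosφ1·cosφ2·sin²(Δλ/2)=0.9572406297; c=2·atan2(√a, √(1-a))=2.725020367; dist=6371·c=17361.105 ≈ 17361.1 km; running total=19997.8 km
Leg 2 bearing: y=sinΔλ·cosφ2=0.40120879, x=cosφ1·sinφ2-sinφ1·cosφ2·cosΔλ=-0.05249317; θ=atan2(y, x)=97.4541° ≈ 97.5°
Leg 3: φ1=1.0940945, φ2=-0.9400884, Δφ=-2.0341830, Δλ=-5.7341571 rad; a=sin²(Δφ/2)+cosφ1·cosφ2·sin²(Δλ/2)=0.7433742770; c=2·atan2(√a, √(1-a))=2.079160063; dist=6371·c=13246.329 ≈ 13246.3 km; running total=33244.1 km
Leg 3 bearing: y=sinΔλ·cosφ2=0.30774863, x=cosφ1·sinφ2-sinφ1·cosφ2·cosΔλ=-0.81753693; θ=atan2(y, x)=159.3720° ≈ 159.4°
Leg 4: φ1=-0.9400884, φ2=0.7541411, Δφ=1.6942295, Δλ=5.3216747 rad; a=sin²(Δφ/2)+cosφ1·cosφ2·sin²(Δλ/2)=0.6534810648; c=2·atan2(√a, √(1-a))=1.882795736; dist=6371·c=11995.292 ≈ 11995.3 km; running total=45239.4 km
Leg 4 bearing: y=sinΔλ·cosφ2=-0.59770666, x=cosφ1·sinφ2-sinφ1·cosφ2·cosΔλ=0.74062204; θ=atan2(y, x)=-38.9047° <0 so +360° → 321.0953° ≈ 321.1°
Leg 5: φ1=0.7541411, φ2=-0.2993589, Δφ=-1.0534999, Δλ=-1.8699213 rad; a=sin²(Δφ/2)+cosφ1·cosφ2·sin²(Δλ/2)=0.7035717331; c=2·atan2(√a, √(1-a))=1.990120715; dist=6371·c=12679.059 ≈ 12679.1 km; running total=57918.5 km
Leg 5 bearing: y=sinΔλ·cosφ2=-0.91309535, x=cosφ1·sinφ2-sinφ1·cosφ2·cosΔλ=-0.02216014; θ=atan2(y, x)=-91.3903° <0 so +360° → 268.6097° ≈ 268.6°
Leg 6: φ1=-0.2993589, φ2=1.2603843, Δφ=1.5597432, Δλ=-2.0562160 rad; a=sin²(Δφ/2)+cosφ1·cosφ2·sin²(Δλ/2)=0.7084961186; c=2·atan2(√a, √(1-a))=2.000929928; dist=6371·c=12747.925 ≈ 12747.9 km; running total=70666.4 km
Leg 6 bearing: y=sinΔλ·cosφ2=-0.27016507, x=cosφ1·sinφ2-sinφ1·cosφ2·cosΔλ=0.86782965; θ=atan2(y, x)=-17.2919° <0 so +360° → 342.7081° ≈ 342.7°

Leg 1: dist=2636.7 km, bearing=190.4°
Leg 2: dist=17361.1 km, bearing=97.5°
Leg 3: dist=13246.3 km, bearing=159.4°
Leg 4: dist=11995.3 km, bearing=321.1°
Leg 5: dist=12679.1 km, bearing=268.6°
Leg 6: dist=12747.9 km, bearing=342.7°
Total: 70666.4 km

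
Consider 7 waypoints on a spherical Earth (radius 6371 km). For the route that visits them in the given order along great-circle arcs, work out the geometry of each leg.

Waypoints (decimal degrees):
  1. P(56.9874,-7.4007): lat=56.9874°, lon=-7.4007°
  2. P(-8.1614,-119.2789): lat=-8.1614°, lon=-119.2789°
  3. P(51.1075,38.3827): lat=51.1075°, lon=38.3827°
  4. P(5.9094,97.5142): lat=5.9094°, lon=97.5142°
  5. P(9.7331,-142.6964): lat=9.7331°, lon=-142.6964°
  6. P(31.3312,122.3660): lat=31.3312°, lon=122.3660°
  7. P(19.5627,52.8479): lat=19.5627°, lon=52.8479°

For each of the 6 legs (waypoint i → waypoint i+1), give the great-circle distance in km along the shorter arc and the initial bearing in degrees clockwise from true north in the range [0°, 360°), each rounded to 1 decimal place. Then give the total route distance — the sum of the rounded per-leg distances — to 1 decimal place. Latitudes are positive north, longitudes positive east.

Leg 1: φ1=0.9946178, φ2=-0.1424433, Δφ=-1.1370611, Δλ=-1.9526430 rad; a=sin²(Δφ/2)+cosφ1·cosφ2·sin²(Δλ/2)=0.6600031976; c=2·atan2(√a, √(1-a))=1.896532564; dist=6371·c=12082.809 ≈ 12082.8 km; running total=12082.8 km
Leg 1 bearing: y=sinΔλ·cosφ2=-0.91857963, x=cosφ1·sinφ2-sinφ1·cosφ2·cosΔλ=0.23196417; θ=atan2(y, x)=-75.8277° <0 so +360° → 284.1723° ≈ 284.2°
Leg 2: φ1=-0.1424433, φ2=0.8919941, Δφ=1.0344374, Δλ=2.7517140 rad; a=sin²(Δφ/2)+cosφ1·cosφ2·sin²(Δλ/2)=0.8426772204; c=2·atan2(√a, √(1-a))=2.325886643; dist=6371·c=14818.224 ≈ 14818.2 km; running total=26901.0 km
Leg 2 bearing: y=sinΔλ·cosφ2=0.23863506, x=cosφ1·sinφ2-sinφ1·cosφ2·cosΔλ=0.68799898; θ=atan2(y, x)=19.1293° ≈ 19.1°
Leg 3: φ1=0.8919941, φ2=0.1031385, Δφ=-0.7888557, Δλ=1.0320394 rad; a=sin²(Δφ/2)+cosφ1·cosφ2·sin²(Δλ/2)=0.2997212117; c=2·atan2(√a, √(1-a))=1.158671034; dist=6371·c=7381.893 ≈ 7381.9 km; running total=34282.9 km
Leg 3 bearing: y=sinΔλ·cosφ2=0.85378580, x=cosφ1·sinφ2-sinφ1·cosφ2·cosΔλ=-0.33257094; θ=atan2(y, x)=111.2822° ≈ 111.3°
Leg 4: φ1=0.1031385, φ2=0.1698746, Δφ=0.0667362, Δλ=-4.1924659 rad; a=sin²(Δφ/2)+cosφ1·cosφ2·sin²(Δλ/2)=0.7348272986; c=2·atan2(√a, √(1-a))=2.059695828; dist=6371·c=13122.322 ≈ 13122.3 km; running total=47405.2 km
Leg 4 bearing: y=sinΔλ·cosφ2=0.85536541, x=cosφ1·sinφ2-sinφ1·cosφ2·cosΔλ=0.21857394; θ=atan2(y, x)=75.6658° ≈ 75.7°
Leg 5: φ1=0.1698746, φ2=0.5468326, Δφ=0.3769580, Δλ=4.6262116 rad; a=sin²(Δφ/2)+cosφ1·cosφ2·sin²(Δλ/2)=0.4922766927; c=2·atan2(√a, √(1-a))=1.555349098; dist=6371·c=9909.129 ≈ 9909.1 km; running total=57314.3 km
Leg 5 bearing: y=sinΔλ·cosφ2=-0.85100598, x=cosφ1·sinφ2-sinφ1·cosφ2·cosΔλ=0.52492878; θ=atan2(y, x)=-58.3323° <0 so +360° → 301.6677° ≈ 301.7°
Leg 6: φ1=0.5468326, φ2=0.3414335, Δφ=-0.2053991, Δλ=-1.2133197 rad; a=sin²(Δφ/2)+cosφ1·cosφ2·sin²(Δλ/2)=0.2721282357; c=2·atan2(√a, √(1-a))=1.097588970; dist=6371·c=6992.739 ≈ 6992.7 km; running total=64307.0 km
Leg 6 bearing: y=sinΔλ·cosφ2=-0.88270758, x=cosφ1·sinφ2-sinφ1·cosφ2·cosΔλ=0.11456508; θ=atan2(y, x)=-82.6050° <0 so +360° → 277.3950° ≈ 277.4°

Leg 1: dist=12082.8 km, bearing=284.2°
Leg 2: dist=14818.2 km, bearing=19.1°
Leg 3: dist=7381.9 km, bearing=111.3°
Leg 4: dist=13122.3 km, bearing=75.7°
Leg 5: dist=9909.1 km, bearing=301.7°
Leg 6: dist=6992.7 km, bearing=277.4°
Total: 64307.0 km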